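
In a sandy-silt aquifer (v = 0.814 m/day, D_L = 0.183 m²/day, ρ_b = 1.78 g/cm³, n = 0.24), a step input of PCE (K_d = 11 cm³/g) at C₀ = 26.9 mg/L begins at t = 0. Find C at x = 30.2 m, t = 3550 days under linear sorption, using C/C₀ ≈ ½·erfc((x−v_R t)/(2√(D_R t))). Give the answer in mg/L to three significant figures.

Retardation factor R = 1 + ρ_b·K_d/n = 1 + 1.78 × 11/0.24 = 82.58.
Sorption retards both mechanisms: v_R = v/R = 0.009857 m/day, D_R = D/R = 0.002216 m²/day.
v_R·t = 0.009857 × 3550 = 34.99235 m; 2√(D_R t) = 5.610 m; argument = (30.2 − 34.99235)/5.610 = -0.8543.
C = C₀ × ½·erfc(-0.8543) = 26.9 × 0.8865 = 23.8 mg/L.

23.8 mg/L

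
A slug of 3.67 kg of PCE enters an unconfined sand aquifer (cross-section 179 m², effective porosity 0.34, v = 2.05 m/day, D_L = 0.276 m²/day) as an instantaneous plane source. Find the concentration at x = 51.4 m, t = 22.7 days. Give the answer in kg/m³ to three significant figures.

0.00264 kg/m³

For an instantaneous plane source, C(x,t) = M/(n_e·A·√(4πDt)) · exp(−(x−vt)²/(4Dt)), with n_e·A the pore (flow) area.
Plume center vt = 2.05 × 22.7 = 46.535 m, so the well at 51.4 m is 4.865 m downgradient of the peak.
√(4πDt) = 8.873 m, giving peak height M/(n_e·A·√(4πDt)) = 3.67/(0.34 × 179 × 8.873) = 0.006796 kg/m³.
(x−vt)²/(4Dt) = (4.865)²/(4 × 0.276 × 22.7) = 0.9444; exp(−0.9444) = 0.3889.
C = 0.006796 × 0.3889 = 0.00264 kg/m³.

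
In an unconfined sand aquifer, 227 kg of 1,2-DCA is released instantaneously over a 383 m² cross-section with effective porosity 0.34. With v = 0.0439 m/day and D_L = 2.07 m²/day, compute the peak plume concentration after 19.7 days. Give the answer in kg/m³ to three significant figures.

The peak of an instantaneous 1D plume sits at x = vt; there the Gaussian factor is 1 and C_max = M/(n_e·A·√(4πDt)), where n_e·A is the pore area the mass is dissolved in.
√(4πDt) = √(4π × 2.07 × 19.7) = 22.64 m, so C_max = 227/(0.34 × 383 × 22.64) = 0.0770 kg/m³.

0.0770 kg/m³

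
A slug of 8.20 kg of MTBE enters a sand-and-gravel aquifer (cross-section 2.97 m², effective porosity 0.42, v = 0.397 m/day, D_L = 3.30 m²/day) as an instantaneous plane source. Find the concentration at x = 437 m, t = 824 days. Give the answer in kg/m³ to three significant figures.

0.0117 kg/m³

For an instantaneous plane source, C(x,t) = M/(n_e·A·√(4πDt)) · exp(−(x−vt)²/(4Dt)), with n_e·A the pore (flow) area.
Plume center vt = 0.397 × 824 = 327.128 m, so the well at 437 m is 109.872 m downgradient of the peak.
√(4πDt) = 184.9 m, giving peak height M/(n_e·A·√(4πDt)) = 8.20/(0.42 × 2.97 × 184.9) = 0.03555 kg/m³.
(x−vt)²/(4Dt) = (109.872)²/(4 × 3.30 × 824) = 1.110; exp(−1.110) = 0.3296.
C = 0.03555 × 0.3296 = 0.0117 kg/m³.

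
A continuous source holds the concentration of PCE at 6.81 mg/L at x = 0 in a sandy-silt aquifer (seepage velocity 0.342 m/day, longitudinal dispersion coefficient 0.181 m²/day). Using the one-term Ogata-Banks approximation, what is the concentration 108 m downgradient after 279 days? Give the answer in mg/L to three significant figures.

0.717 mg/L

For a continuous step input, C/C₀ ≈ ½·erfc((x−vt)/(2√(Dt))).
vt = 0.342 × 279 = 95.418 m and 2√(Dt) = 2√(0.181 × 279) = 14.21 m.
Argument (x−vt)/(2√(Dt)) = (108 − 95.418)/14.21 = 0.8854; ½·erfc(0.8854) = 0.1053.
C = 6.81 × 0.1053 = 0.717 mg/L.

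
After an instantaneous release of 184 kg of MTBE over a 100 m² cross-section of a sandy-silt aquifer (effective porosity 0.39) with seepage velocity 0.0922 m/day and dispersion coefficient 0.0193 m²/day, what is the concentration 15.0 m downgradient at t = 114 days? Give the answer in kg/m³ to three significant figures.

For an instantaneous plane source, C(x,t) = M/(n_e·A·√(4πDt)) · exp(−(x−vt)²/(4Dt)), with n_e·A the pore (flow) area.
Plume center vt = 0.0922 × 114 = 10.5108 m, so the well at 15.0 m is 4.4892 m downgradient of the peak.
√(4πDt) = 5.258 m, giving peak height M/(n_e·A·√(4πDt)) = 184/(0.39 × 100 × 5.258) = 0.8973 kg/m³.
(x−vt)²/(4Dt) = (4.4892)²/(4 × 0.0193 × 114) = 2.290; exp(−2.290) = 0.1013.
C = 0.8973 × 0.1013 = 0.0909 kg/m³.

0.0909 kg/m³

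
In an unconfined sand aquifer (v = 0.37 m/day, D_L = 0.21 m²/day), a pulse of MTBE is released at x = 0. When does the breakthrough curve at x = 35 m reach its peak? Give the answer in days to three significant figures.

93.1 days

For the 1D instantaneous-source solution, setting ∂C/∂t = 0 at fixed x gives v²t² + 2Dt − x² = 0, so t = (√(D² + v²x²) − D)/v².
√(D² + v²x²) = √(0.21² + 0.37² × 35²) = 12.95; v² = 0.1369.
t = (12.95 − 0.21)/0.1369 = 93.1 days (vs. the pure-advection estimate x/v = 94.6 d).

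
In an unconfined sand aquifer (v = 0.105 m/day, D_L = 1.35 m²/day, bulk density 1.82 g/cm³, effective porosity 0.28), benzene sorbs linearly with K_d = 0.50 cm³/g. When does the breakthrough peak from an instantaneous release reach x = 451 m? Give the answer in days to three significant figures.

17700 days

Retardation factor R = 1 + ρ_b·K_d/n = 1 + 1.82 × 0.50/0.28 = 4.250.
Sorption retards both mechanisms: v_R = v/R = 0.02471 m/day, D_R = D/R = 0.3176 m²/day.
Peak time from v_R²t² + 2D_R t − x² = 0: t = (√(D_R² + v_R²x²) − D_R)/v_R².
√(D_R² + v_R²x²) = √(0.3176² + 0.02471² × 451²) = 11.15; v_R² = 0.0006106.
t = (11.15 − 0.3176)/0.0006106 = 17700 days.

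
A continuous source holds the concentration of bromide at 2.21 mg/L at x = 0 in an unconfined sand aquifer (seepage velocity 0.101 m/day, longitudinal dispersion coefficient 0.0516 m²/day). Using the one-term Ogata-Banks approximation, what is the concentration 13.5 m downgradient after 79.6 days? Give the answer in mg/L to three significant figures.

For a continuous step input, C/C₀ ≈ ½·erfc((x−vt)/(2√(Dt))).
vt = 0.101 × 79.6 = 8.0396 m and 2√(Dt) = 2√(0.0516 × 79.6) = 4.053 m.
Argument (x−vt)/(2√(Dt)) = (13.5 − 8.0396)/4.053 = 1.347; ½·erfc(1.347) = 0.02839.
C = 2.21 × 0.02839 = 0.0627 mg/L.

0.0627 mg/L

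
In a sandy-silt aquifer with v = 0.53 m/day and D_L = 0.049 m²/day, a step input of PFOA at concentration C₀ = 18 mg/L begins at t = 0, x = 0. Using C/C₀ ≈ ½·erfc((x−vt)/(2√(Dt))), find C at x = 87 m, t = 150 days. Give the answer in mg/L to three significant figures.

For a continuous step input, C/C₀ ≈ ½·erfc((x−vt)/(2√(Dt))).
vt = 0.53 × 150 = 79.5 m and 2√(Dt) = 2√(0.049 × 150) = 5.422 m.
Argument (x−vt)/(2√(Dt)) = (87 − 79.5)/5.422 = 1.383; ½·erfc(1.383) = 0.02524.
C = 18 × 0.02524 = 0.454 mg/L.

0.454 mg/L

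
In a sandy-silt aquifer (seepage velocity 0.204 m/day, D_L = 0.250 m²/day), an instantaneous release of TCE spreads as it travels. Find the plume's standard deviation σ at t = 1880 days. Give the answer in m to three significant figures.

30.7 m

Dispersive spreading gives a Gaussian with σ² = 2Dt; advection only shifts the center.
σ = √(2 × 0.250 × 1880) = 30.7 m.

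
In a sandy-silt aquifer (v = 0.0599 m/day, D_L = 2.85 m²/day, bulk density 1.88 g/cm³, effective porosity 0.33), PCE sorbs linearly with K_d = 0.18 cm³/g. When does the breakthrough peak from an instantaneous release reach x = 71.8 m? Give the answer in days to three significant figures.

1300 days

Retardation factor R = 1 + ρ_b·K_d/n = 1 + 1.88 × 0.18/0.33 = 2.025.
Sorption retards both mechanisms: v_R = v/R = 0.02958 m/day, D_R = D/R = 1.407 m²/day.
Peak time from v_R²t² + 2D_R t − x² = 0: t = (√(D_R² + v_R²x²) − D_R)/v_R².
√(D_R² + v_R²x²) = √(1.407² + 0.02958² × 71.8²) = 2.548; v_R² = 0.0008750.
t = (2.548 − 1.407)/0.0008750 = 1300 days.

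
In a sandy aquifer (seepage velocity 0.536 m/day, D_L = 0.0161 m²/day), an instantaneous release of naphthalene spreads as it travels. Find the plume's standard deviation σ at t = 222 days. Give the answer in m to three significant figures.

Dispersive spreading gives a Gaussian with σ² = 2Dt; advection only shifts the center.
σ = √(2 × 0.0161 × 222) = 2.67 m.

2.67 m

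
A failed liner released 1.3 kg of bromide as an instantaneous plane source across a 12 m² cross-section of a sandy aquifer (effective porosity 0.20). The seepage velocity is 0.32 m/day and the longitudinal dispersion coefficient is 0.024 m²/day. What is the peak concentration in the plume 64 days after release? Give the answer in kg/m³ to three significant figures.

0.123 kg/m³

The peak of an instantaneous 1D plume sits at x = vt; there the Gaussian factor is 1 and C_max = M/(n_e·A·√(4πDt)), where n_e·A is the pore area the mass is dissolved in.
√(4πDt) = √(4π × 0.024 × 64) = 4.393 m, so C_max = 1.3/(0.20 × 12 × 4.393) = 0.123 kg/m³.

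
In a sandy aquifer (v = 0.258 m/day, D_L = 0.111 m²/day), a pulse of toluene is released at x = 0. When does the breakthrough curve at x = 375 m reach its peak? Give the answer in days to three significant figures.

1450 days

For the 1D instantaneous-source solution, setting ∂C/∂t = 0 at fixed x gives v²t² + 2Dt − x² = 0, so t = (√(D² + v²x²) − D)/v².
√(D² + v²x²) = √(0.111² + 0.258² × 375²) = 96.75; v² = 0.066564.
t = (96.75 − 0.111)/0.066564 = 1450 days (vs. the pure-advection estimate x/v = 1450 d).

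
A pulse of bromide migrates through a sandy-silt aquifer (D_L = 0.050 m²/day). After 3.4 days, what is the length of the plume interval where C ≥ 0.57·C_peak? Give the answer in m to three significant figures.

The plume is Gaussian with σ = √(2Dt) = √(2 × 0.050 × 3.4) = 0.5831 m.
C/C_peak = exp(−Δx²/(2σ²)) = 0.57 ⇒ Δx = σ·√(−2 ln 0.57) = 0.5831 × 1.060 = 0.6181 m.
Width = 2Δx = 1.24 m.

1.24 m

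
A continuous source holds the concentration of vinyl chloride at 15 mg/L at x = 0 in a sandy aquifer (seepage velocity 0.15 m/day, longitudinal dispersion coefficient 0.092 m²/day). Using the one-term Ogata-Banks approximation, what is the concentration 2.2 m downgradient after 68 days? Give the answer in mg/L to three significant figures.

For a continuous step input, C/C₀ ≈ ½·erfc((x−vt)/(2√(Dt))).
vt = 0.15 × 68 = 10.2 m and 2√(Dt) = 2√(0.092 × 68) = 5.002 m.
Argument (x−vt)/(2√(Dt)) = (2.2 − 10.2)/5.002 = -1.599; ½·erfc(-1.599) = 0.9881.
C = 15 × 0.9881 = 14.8 mg/L.

14.8 mg/L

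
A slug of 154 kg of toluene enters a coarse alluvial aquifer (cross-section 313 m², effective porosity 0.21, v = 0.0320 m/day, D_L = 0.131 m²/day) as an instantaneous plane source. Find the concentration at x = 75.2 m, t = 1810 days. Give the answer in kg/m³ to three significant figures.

For an instantaneous plane source, C(x,t) = M/(n_e·A·√(4πDt)) · exp(−(x−vt)²/(4Dt)), with n_e·A the pore (flow) area.
Plume center vt = 0.0320 × 1810 = 57.92 m, so the well at 75.2 m is 17.28 m downgradient of the peak.
√(4πDt) = 54.59 m, giving peak height M/(n_e·A·√(4πDt)) = 154/(0.21 × 313 × 54.59) = 0.04292 kg/m³.
(x−vt)²/(4Dt) = (17.28)²/(4 × 0.131 × 1810) = 0.3148; exp(−0.3148) = 0.7299.
C = 0.04292 × 0.7299 = 0.0313 kg/m³.

0.0313 kg/m³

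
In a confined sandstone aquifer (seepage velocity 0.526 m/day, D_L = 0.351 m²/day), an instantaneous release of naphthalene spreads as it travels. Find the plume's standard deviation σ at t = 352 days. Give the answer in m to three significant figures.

15.7 m

Dispersive spreading gives a Gaussian with σ² = 2Dt; advection only shifts the center.
σ = √(2 × 0.351 × 352) = 15.7 m.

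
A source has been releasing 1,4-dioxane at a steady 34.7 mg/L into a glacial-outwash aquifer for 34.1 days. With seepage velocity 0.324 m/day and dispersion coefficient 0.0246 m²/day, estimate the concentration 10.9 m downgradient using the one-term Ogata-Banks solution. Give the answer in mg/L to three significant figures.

For a continuous step input, C/C₀ ≈ ½·erfc((x−vt)/(2√(Dt))).
vt = 0.324 × 34.1 = 11.0484 m and 2√(Dt) = 2√(0.0246 × 34.1) = 1.832 m.
Argument (x−vt)/(2√(Dt)) = (10.9 − 11.0484)/1.832 = -0.08100; ½·erfc(-0.08100) = 0.5456.
C = 34.7 × 0.5456 = 18.9 mg/L.

18.9 mg/L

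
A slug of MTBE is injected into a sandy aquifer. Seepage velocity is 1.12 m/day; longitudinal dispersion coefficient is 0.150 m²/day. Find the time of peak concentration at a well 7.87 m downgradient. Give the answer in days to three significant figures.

6.91 days

For the 1D instantaneous-source solution, setting ∂C/∂t = 0 at fixed x gives v²t² + 2Dt − x² = 0, so t = (√(D² + v²x²) − D)/v².
√(D² + v²x²) = √(0.150² + 1.12² × 7.87²) = 8.816; v² = 1.2544.
t = (8.816 − 0.150)/1.2544 = 6.91 days (vs. the pure-advection estimate x/v = 7.03 d).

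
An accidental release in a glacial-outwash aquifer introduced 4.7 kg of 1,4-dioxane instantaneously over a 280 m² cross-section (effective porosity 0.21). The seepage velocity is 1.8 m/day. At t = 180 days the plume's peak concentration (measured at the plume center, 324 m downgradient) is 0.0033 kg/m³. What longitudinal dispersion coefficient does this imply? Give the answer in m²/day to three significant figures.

At the plume center C_max = M/(n_e·A·√(4πDt)), so D = M²/(4πt·(n_e·A·C_max)²).
n_e·A·C_max = 0.21 × 280 × 0.0033 = 0.1940 kg/m.
D = 4.7²/(4π × 180 × 0.1940²) = 0.259 m²/day.

0.259 m²/day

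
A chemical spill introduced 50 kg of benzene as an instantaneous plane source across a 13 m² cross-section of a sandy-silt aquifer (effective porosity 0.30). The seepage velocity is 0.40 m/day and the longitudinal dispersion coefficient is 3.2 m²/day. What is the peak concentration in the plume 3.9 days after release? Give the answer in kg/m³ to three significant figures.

1.02 kg/m³

The peak of an instantaneous 1D plume sits at x = vt; there the Gaussian factor is 1 and C_max = M/(n_e·A·√(4πDt)), where n_e·A is the pore area the mass is dissolved in.
√(4πDt) = √(4π × 3.2 × 3.9) = 12.52 m, so C_max = 50/(0.30 × 13 × 12.52) = 1.02 kg/m³.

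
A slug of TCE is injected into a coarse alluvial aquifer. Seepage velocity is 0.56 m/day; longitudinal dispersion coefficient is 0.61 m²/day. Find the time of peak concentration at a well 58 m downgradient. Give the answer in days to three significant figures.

For the 1D instantaneous-source solution, setting ∂C/∂t = 0 at fixed x gives v²t² + 2Dt − x² = 0, so t = (√(D² + v²x²) − D)/v².
√(D² + v²x²) = √(0.61² + 0.56² × 58²) = 32.49; v² = 0.3136.
t = (32.49 − 0.61)/0.3136 = 102 days (vs. the pure-advection estimate x/v = 104 d).

102 days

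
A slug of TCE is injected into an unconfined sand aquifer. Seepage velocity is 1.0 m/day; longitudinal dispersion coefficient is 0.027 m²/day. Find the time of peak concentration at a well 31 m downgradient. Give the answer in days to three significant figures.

For the 1D instantaneous-source solution, setting ∂C/∂t = 0 at fixed x gives v²t² + 2Dt − x² = 0, so t = (√(D² + v²x²) − D)/v².
√(D² + v²x²) = √(0.027² + 1.0² × 31²) = 31.00; v² = 1.
t = (31.00 − 0.027)/1 = 31.0 days (vs. the pure-advection estimate x/v = 31.0 d).

31.0 days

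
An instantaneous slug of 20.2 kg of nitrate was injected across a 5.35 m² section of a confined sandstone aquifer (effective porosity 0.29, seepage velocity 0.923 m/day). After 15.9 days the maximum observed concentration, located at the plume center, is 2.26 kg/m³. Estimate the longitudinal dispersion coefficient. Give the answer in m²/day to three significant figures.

At the plume center C_max = M/(n_e·A·√(4πDt)), so D = M²/(4πt·(n_e·A·C_max)²).
n_e·A·C_max = 0.29 × 5.35 × 2.26 = 3.506 kg/m.
D = 20.2²/(4π × 15.9 × 3.506²) = 0.166 m²/day.

0.166 m²/day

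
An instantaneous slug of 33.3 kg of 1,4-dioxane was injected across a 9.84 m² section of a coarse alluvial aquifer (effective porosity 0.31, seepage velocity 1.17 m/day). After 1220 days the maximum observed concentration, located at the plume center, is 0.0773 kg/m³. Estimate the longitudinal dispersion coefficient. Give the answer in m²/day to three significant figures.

At the plume center C_max = M/(n_e·A·√(4πDt)), so D = M²/(4πt·(n_e·A·C_max)²).
n_e·A·C_max = 0.31 × 9.84 × 0.0773 = 0.2358 kg/m.
D = 33.3²/(4π × 1220 × 0.2358²) = 1.30 m²/day.

1.30 m²/day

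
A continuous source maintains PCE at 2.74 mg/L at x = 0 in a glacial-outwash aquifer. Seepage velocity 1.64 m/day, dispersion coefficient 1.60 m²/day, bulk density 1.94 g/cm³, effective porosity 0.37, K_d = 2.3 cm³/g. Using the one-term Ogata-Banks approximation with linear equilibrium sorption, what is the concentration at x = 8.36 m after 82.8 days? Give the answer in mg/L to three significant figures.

Retardation factor R = 1 + ρ_b·K_d/n = 1 + 1.94 × 2.3/0.37 = 13.06.
Sorption retards both mechanisms: v_R = v/R = 0.1256 m/day, D_R = D/R = 0.1225 m²/day.
v_R·t = 0.1256 × 82.8 = 10.39968 m; 2√(D_R t) = 6.370 m; argument = (8.36 − 10.39968)/6.370 = -0.3202.
C = C₀ × ½·erfc(-0.3202) = 2.74 × 0.6747 = 1.85 mg/L.

1.85 mg/L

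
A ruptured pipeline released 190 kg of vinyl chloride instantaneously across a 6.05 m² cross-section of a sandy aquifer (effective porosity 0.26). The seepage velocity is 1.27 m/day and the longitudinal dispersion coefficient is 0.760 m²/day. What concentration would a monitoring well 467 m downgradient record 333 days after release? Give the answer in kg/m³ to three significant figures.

0.314 kg/m³

For an instantaneous plane source, C(x,t) = M/(n_e·A·√(4πDt)) · exp(−(x−vt)²/(4Dt)), with n_e·A the pore (flow) area.
Plume center vt = 1.27 × 333 = 422.91 m, so the well at 467 m is 44.09 m downgradient of the peak.
√(4πDt) = 56.39 m, giving peak height M/(n_e·A·√(4πDt)) = 190/(0.26 × 6.05 × 56.39) = 2.142 kg/m³.
(x−vt)²/(4Dt) = (44.09)²/(4 × 0.760 × 333) = 1.920; exp(−1.920) = 0.1466.
C = 2.142 × 0.1466 = 0.314 kg/m³.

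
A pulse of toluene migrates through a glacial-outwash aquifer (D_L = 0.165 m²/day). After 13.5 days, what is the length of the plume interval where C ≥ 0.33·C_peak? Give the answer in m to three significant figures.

The plume is Gaussian with σ = √(2Dt) = √(2 × 0.165 × 13.5) = 2.111 m.
C/C_peak = exp(−Δx²/(2σ²)) = 0.33 ⇒ Δx = σ·√(−2 ln 0.33) = 2.111 × 1.489 = 3.143 m.
Width = 2Δx = 6.29 m.

6.29 m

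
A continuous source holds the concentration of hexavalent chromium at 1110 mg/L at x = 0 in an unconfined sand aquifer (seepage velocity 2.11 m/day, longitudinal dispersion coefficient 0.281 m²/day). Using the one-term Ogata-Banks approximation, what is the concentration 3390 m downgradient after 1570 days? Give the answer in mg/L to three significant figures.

5.14 mg/L

For a continuous step input, C/C₀ ≈ ½·erfc((x−vt)/(2√(Dt))).
vt = 2.11 × 1570 = 3312.7 m and 2√(Dt) = 2√(0.281 × 1570) = 42.01 m.
Argument (x−vt)/(2√(Dt)) = (3390 − 3312.7)/42.01 = 1.840; ½·erfc(1.840) = 0.004632.
C = 1110 × 0.004632 = 5.14 mg/L.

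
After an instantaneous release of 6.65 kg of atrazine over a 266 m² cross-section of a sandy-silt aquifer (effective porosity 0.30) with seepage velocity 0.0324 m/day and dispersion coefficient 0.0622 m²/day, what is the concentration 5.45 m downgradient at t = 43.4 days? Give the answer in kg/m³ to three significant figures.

For an instantaneous plane source, C(x,t) = M/(n_e·A·√(4πDt)) · exp(−(x−vt)²/(4Dt)), with n_e·A the pore (flow) area.
Plume center vt = 0.0324 × 43.4 = 1.40616 m, so the well at 5.45 m is 4.04384 m downgradient of the peak.
√(4πDt) = 5.824 m, giving peak height M/(n_e·A·√(4πDt)) = 6.65/(0.30 × 266 × 5.824) = 0.01431 kg/m³.
(x−vt)²/(4Dt) = (4.04384)²/(4 × 0.0622 × 43.4) = 1.514; exp(−1.514) = 0.2200.
C = 0.01431 × 0.2200 = 0.00315 kg/m³.

0.00315 kg/m³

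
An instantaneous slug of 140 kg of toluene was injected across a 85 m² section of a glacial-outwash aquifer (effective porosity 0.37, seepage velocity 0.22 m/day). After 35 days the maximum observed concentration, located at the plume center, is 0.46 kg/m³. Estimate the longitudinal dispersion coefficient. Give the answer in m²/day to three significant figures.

At the plume center C_max = M/(n_e·A·√(4πDt)), so D = M²/(4πt·(n_e·A·C_max)²).
n_e·A·C_max = 0.37 × 85 × 0.46 = 14.47 kg/m.
D = 140²/(4π × 35 × 14.47²) = 0.213 m²/day.

0.213 m²/day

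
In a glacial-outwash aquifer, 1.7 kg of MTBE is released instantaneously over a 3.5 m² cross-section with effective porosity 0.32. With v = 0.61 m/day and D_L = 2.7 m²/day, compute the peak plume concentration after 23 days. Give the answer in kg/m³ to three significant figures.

The peak of an instantaneous 1D plume sits at x = vt; there the Gaussian factor is 1 and C_max = M/(n_e·A·√(4πDt)), where n_e·A is the pore area the mass is dissolved in.
√(4πDt) = √(4π × 2.7 × 23) = 27.94 m, so C_max = 1.7/(0.32 × 3.5 × 27.94) = 0.0543 kg/m³.

0.0543 kg/m³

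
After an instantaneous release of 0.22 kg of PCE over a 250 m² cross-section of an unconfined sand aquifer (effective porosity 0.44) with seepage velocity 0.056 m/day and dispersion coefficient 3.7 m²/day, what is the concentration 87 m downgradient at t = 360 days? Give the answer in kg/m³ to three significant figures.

6.68e-06 kg/m³

For an instantaneous plane source, C(x,t) = M/(n_e·A·√(4πDt)) · exp(−(x−vt)²/(4Dt)), with n_e·A the pore (flow) area.
Plume center vt = 0.056 × 360 = 20.16 m, so the well at 87 m is 66.84 m downgradient of the peak.
√(4πDt) = 129.4 m, giving peak height M/(n_e·A·√(4πDt)) = 0.22/(0.44 × 250 × 129.4) = 1.546e-05 kg/m³.
(x−vt)²/(4Dt) = (66.84)²/(4 × 3.7 × 360) = 0.8385; exp(−0.8385) = 0.4324.
C = 1.546e-05 × 0.4324 = 6.68e-06 kg/m³.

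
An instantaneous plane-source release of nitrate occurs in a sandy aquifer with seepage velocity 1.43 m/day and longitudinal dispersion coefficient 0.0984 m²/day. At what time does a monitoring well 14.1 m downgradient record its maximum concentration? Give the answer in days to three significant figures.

For the 1D instantaneous-source solution, setting ∂C/∂t = 0 at fixed x gives v²t² + 2Dt − x² = 0, so t = (√(D² + v²x²) − D)/v².
√(D² + v²x²) = √(0.0984² + 1.43² × 14.1²) = 20.16; v² = 2.0449.
t = (20.16 − 0.0984)/2.0449 = 9.81 days (vs. the pure-advection estimate x/v = 9.86 d).

9.81 days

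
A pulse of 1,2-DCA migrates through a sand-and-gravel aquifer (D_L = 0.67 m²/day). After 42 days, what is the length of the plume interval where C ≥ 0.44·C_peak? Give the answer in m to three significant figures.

19.2 m

The plume is Gaussian with σ = √(2Dt) = √(2 × 0.67 × 42) = 7.502 m.
C/C_peak = exp(−Δx²/(2σ²)) = 0.44 ⇒ Δx = σ·√(−2 ln 0.44) = 7.502 × 1.281 = 9.610 m.
Width = 2Δx = 19.2 m.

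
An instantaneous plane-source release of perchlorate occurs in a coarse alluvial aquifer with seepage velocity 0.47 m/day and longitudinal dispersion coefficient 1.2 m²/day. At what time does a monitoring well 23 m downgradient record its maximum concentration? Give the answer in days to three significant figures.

For the 1D instantaneous-source solution, setting ∂C/∂t = 0 at fixed x gives v²t² + 2Dt − x² = 0, so t = (√(D² + v²x²) − D)/v².
√(D² + v²x²) = √(1.2² + 0.47² × 23²) = 10.88; v² = 0.2209.
t = (10.88 − 1.2)/0.2209 = 43.8 days (vs. the pure-advection estimate x/v = 48.9 d).

43.8 days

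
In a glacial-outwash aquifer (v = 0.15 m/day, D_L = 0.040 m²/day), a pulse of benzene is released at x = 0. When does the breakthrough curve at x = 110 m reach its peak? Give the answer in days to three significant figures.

732 days

For the 1D instantaneous-source solution, setting ∂C/∂t = 0 at fixed x gives v²t² + 2Dt − x² = 0, so t = (√(D² + v²x²) − D)/v².
√(D² + v²x²) = √(0.040² + 0.15² × 110²) = 16.50; v² = 0.0225.
t = (16.50 − 0.040)/0.0225 = 732 days (vs. the pure-advection estimate x/v = 733 d).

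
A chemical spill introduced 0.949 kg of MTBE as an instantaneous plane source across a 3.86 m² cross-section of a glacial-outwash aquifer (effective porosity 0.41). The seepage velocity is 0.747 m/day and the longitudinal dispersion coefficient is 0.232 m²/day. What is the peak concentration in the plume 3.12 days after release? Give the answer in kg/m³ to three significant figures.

0.199 kg/m³

The peak of an instantaneous 1D plume sits at x = vt; there the Gaussian factor is 1 and C_max = M/(n_e·A·√(4πDt)), where n_e·A is the pore area the mass is dissolved in.
√(4πDt) = √(4π × 0.232 × 3.12) = 3.016 m, so C_max = 0.949/(0.41 × 3.86 × 3.016) = 0.199 kg/m³.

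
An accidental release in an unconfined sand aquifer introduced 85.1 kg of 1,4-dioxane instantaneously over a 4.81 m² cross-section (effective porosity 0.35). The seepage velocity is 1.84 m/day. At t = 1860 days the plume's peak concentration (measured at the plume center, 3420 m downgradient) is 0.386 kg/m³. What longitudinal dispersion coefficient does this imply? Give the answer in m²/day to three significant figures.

At the plume center C_max = M/(n_e·A·√(4πDt)), so D = M²/(4πt·(n_e·A·C_max)²).
n_e·A·C_max = 0.35 × 4.81 × 0.386 = 0.6498 kg/m.
D = 85.1²/(4π × 1860 × 0.6498²) = 0.734 m²/day.

0.734 m²/day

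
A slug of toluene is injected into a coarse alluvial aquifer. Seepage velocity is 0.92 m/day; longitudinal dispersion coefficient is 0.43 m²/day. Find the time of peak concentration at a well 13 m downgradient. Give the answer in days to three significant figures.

For the 1D instantaneous-source solution, setting ∂C/∂t = 0 at fixed x gives v²t² + 2Dt − x² = 0, so t = (√(D² + v²x²) − D)/v².
√(D² + v²x²) = √(0.43² + 0.92² × 13²) = 11.97; v² = 0.8464.
t = (11.97 − 0.43)/0.8464 = 13.6 days (vs. the pure-advection estimate x/v = 14.1 d).

13.6 days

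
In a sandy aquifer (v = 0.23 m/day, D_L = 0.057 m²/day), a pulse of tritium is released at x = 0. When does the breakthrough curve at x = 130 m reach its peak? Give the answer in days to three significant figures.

For the 1D instantaneous-source solution, setting ∂C/∂t = 0 at fixed x gives v²t² + 2Dt − x² = 0, so t = (√(D² + v²x²) − D)/v².
√(D² + v²x²) = √(0.057² + 0.23² × 130²) = 29.90; v² = 0.0529.
t = (29.90 − 0.057)/0.0529 = 564 days (vs. the pure-advection estimate x/v = 565 d).

564 days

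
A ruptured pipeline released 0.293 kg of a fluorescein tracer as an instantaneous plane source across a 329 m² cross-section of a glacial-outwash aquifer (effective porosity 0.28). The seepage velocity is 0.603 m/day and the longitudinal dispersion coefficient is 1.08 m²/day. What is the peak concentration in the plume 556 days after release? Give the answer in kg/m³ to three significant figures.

3.66e-05 kg/m³

The peak of an instantaneous 1D plume sits at x = vt; there the Gaussian factor is 1 and C_max = M/(n_e·A·√(4πDt)), where n_e·A is the pore area the mass is dissolved in.
√(4πDt) = √(4π × 1.08 × 556) = 86.87 m, so C_max = 0.293/(0.28 × 329 × 86.87) = 3.66e-05 kg/m³.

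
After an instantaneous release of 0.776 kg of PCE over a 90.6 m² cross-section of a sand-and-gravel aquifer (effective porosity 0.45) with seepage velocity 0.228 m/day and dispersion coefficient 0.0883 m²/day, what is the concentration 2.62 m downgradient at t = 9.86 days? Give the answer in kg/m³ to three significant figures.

For an instantaneous plane source, C(x,t) = M/(n_e·A·√(4πDt)) · exp(−(x−vt)²/(4Dt)), with n_e·A the pore (flow) area.
Plume center vt = 0.228 × 9.86 = 2.24808 m, so the well at 2.62 m is 0.37192 m downgradient of the peak.
√(4πDt) = 3.308 m, giving peak height M/(n_e·A·√(4πDt)) = 0.776/(0.45 × 90.6 × 3.308) = 0.005754 kg/m³.
(x−vt)²/(4Dt) = (0.37192)²/(4 × 0.0883 × 9.86) = 0.03972; exp(−0.03972) = 0.9611.
C = 0.005754 × 0.9611 = 0.00553 kg/m³.

0.00553 kg/m³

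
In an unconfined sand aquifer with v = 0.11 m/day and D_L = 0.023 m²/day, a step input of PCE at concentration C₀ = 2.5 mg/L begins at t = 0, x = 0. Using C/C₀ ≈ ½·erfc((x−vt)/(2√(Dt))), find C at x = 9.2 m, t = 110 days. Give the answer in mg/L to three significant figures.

For a continuous step input, C/C₀ ≈ ½·erfc((x−vt)/(2√(Dt))).
vt = 0.11 × 110 = 12.1 m and 2√(Dt) = 2√(0.023 × 110) = 3.181 m.
Argument (x−vt)/(2√(Dt)) = (9.2 − 12.1)/3.181 = -0.9117; ½·erfc(-0.9117) = 0.9014.
C = 2.5 × 0.9014 = 2.25 mg/L.

2.25 mg/L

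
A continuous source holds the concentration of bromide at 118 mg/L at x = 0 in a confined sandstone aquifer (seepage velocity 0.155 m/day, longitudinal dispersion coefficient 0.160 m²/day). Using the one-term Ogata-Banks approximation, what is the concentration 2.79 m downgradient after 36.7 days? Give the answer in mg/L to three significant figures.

94.5 mg/L

For a continuous step input, C/C₀ ≈ ½·erfc((x−vt)/(2√(Dt))).
vt = 0.155 × 36.7 = 5.6885 m and 2√(Dt) = 2√(0.160 × 36.7) = 4.846 m.
Argument (x−vt)/(2√(Dt)) = (2.79 − 5.6885)/4.846 = -0.5981; ½·erfc(-0.5981) = 0.8012.
C = 118 × 0.8012 = 94.5 mg/L.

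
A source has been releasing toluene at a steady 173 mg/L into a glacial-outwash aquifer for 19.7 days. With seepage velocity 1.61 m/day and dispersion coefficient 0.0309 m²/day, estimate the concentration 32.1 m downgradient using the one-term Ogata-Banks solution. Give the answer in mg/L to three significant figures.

For a continuous step input, C/C₀ ≈ ½·erfc((x−vt)/(2√(Dt))).
vt = 1.61 × 19.7 = 31.717 m and 2√(Dt) = 2√(0.0309 × 19.7) = 1.560 m.
Argument (x−vt)/(2√(Dt)) = (32.1 − 31.717)/1.560 = 0.2455; ½·erfc(0.2455) = 0.3642.
C = 173 × 0.3642 = 63.0 mg/L.

63.0 mg/L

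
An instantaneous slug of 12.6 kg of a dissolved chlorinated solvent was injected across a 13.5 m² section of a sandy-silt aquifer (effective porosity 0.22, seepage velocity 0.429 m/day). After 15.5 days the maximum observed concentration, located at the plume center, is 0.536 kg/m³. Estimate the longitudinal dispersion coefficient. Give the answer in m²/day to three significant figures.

At the plume center C_max = M/(n_e·A·√(4πDt)), so D = M²/(4πt·(n_e·A·C_max)²).
n_e·A·C_max = 0.22 × 13.5 × 0.536 = 1.592 kg/m.
D = 12.6²/(4π × 15.5 × 1.592²) = 0.322 m²/day.

0.322 m²/day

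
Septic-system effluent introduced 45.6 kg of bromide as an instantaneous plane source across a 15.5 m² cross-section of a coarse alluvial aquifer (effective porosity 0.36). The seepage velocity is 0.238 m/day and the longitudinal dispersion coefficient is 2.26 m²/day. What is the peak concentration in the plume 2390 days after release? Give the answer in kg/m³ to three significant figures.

The peak of an instantaneous 1D plume sits at x = vt; there the Gaussian factor is 1 and C_max = M/(n_e·A·√(4πDt)), where n_e·A is the pore area the mass is dissolved in.
√(4πDt) = √(4π × 2.26 × 2390) = 260.5 m, so C_max = 45.6/(0.36 × 15.5 × 260.5) = 0.0314 kg/m³.

0.0314 kg/m³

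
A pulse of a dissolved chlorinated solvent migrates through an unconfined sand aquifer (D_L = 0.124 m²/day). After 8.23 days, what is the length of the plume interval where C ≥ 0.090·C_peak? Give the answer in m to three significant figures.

6.27 m

The plume is Gaussian with σ = √(2Dt) = √(2 × 0.124 × 8.23) = 1.429 m.
C/C_peak = exp(−Δx²/(2σ²)) = 0.090 ⇒ Δx = σ·√(−2 ln 0.090) = 1.429 × 2.195 = 3.137 m.
Width = 2Δx = 6.27 m.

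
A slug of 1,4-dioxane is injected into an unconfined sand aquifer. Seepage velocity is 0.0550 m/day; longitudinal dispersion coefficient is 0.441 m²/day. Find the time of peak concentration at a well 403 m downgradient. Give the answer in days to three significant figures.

7180 days

For the 1D instantaneous-source solution, setting ∂C/∂t = 0 at fixed x gives v²t² + 2Dt − x² = 0, so t = (√(D² + v²x²) − D)/v².
√(D² + v²x²) = √(0.441² + 0.0550² × 403²) = 22.17; v² = 0.003025.
t = (22.17 − 0.441)/0.003025 = 7180 days (vs. the pure-advection estimate x/v = 7330 d).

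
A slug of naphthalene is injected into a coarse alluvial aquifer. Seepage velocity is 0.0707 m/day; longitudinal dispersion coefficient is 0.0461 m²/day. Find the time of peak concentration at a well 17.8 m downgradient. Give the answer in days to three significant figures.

243 days

For the 1D instantaneous-source solution, setting ∂C/∂t = 0 at fixed x gives v²t² + 2Dt − x² = 0, so t = (√(D² + v²x²) − D)/v².
√(D² + v²x²) = √(0.0461² + 0.0707² × 17.8²) = 1.259; v² = 0.00499849.
t = (1.259 − 0.0461)/0.00499849 = 243 days (vs. the pure-advection estimate x/v = 252 d).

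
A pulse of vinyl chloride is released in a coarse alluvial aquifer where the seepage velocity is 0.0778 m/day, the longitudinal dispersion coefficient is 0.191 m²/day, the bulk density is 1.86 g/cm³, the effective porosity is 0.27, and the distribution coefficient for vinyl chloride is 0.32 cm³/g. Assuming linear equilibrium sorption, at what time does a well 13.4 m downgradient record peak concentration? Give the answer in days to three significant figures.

460 days

Retardation factor R = 1 + ρ_b·K_d/n = 1 + 1.86 × 0.32/0.27 = 3.204.
Sorption retards both mechanisms: v_R = v/R = 0.02428 m/day, D_R = D/R = 0.05961 m²/day.
Peak time from v_R²t² + 2D_R t − x² = 0: t = (√(D_R² + v_R²x²) − D_R)/v_R².
√(D_R² + v_R²x²) = √(0.05961² + 0.02428² × 13.4²) = 0.3308; v_R² = 0.0005895.
t = (0.3308 − 0.05961)/0.0005895 = 460 days.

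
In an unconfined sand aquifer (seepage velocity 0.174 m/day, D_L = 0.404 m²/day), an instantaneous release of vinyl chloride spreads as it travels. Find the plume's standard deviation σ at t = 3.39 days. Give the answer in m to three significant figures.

Dispersive spreading gives a Gaussian with σ² = 2Dt; advection only shifts the center.
σ = √(2 × 0.404 × 3.39) = 1.66 m.

1.66 m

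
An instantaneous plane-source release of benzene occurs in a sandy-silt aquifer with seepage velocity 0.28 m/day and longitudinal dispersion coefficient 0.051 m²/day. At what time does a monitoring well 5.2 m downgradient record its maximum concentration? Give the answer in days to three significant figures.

For the 1D instantaneous-source solution, setting ∂C/∂t = 0 at fixed x gives v²t² + 2Dt − x² = 0, so t = (√(D² + v²x²) − D)/v².
√(D² + v²x²) = √(0.051² + 0.28² × 5.2²) = 1.457; v² = 0.0784.
t = (1.457 − 0.051)/0.0784 = 17.9 days (vs. the pure-advection estimate x/v = 18.6 d).

17.9 days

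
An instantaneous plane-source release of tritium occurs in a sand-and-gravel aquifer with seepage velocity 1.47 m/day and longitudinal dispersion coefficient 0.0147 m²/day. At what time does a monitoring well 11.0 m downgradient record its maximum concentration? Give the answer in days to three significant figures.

For the 1D instantaneous-source solution, setting ∂C/∂t = 0 at fixed x gives v²t² + 2Dt − x² = 0, so t = (√(D² + v²x²) − D)/v².
√(D² + v²x²) = √(0.0147² + 1.47² × 11.0²) = 16.17; v² = 2.1609.
t = (16.17 − 0.0147)/2.1609 = 7.48 days (vs. the pure-advection estimate x/v = 7.48 d).

7.48 days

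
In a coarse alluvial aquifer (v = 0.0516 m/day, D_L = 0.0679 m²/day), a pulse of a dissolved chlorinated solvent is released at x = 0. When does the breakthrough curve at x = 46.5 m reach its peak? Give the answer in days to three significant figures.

For the 1D instantaneous-source solution, setting ∂C/∂t = 0 at fixed x gives v²t² + 2Dt − x² = 0, so t = (√(D² + v²x²) − D)/v².
√(D² + v²x²) = √(0.0679² + 0.0516² × 46.5²) = 2.400; v² = 0.00266256.
t = (2.400 − 0.0679)/0.00266256 = 876 days (vs. the pure-advection estimate x/v = 901 d).

876 days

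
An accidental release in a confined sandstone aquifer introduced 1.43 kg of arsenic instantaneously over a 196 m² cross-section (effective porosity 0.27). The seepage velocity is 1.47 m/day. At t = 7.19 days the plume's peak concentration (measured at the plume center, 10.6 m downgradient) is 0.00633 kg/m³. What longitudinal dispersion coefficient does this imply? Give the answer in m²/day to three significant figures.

At the plume center C_max = M/(n_e·A·√(4πDt)), so D = M²/(4πt·(n_e·A·C_max)²).
n_e·A·C_max = 0.27 × 196 × 0.00633 = 0.3350 kg/m.
D = 1.43²/(4π × 7.19 × 0.3350²) = 0.202 m²/day.

0.202 m²/day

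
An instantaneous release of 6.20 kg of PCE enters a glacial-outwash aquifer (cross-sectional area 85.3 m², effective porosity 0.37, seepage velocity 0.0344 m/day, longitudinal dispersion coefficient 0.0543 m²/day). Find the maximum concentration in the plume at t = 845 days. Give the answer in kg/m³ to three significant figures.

The peak of an instantaneous 1D plume sits at x = vt; there the Gaussian factor is 1 and C_max = M/(n_e·A·√(4πDt)), where n_e·A is the pore area the mass is dissolved in.
√(4πDt) = √(4π × 0.0543 × 845) = 24.01 m, so C_max = 6.20/(0.37 × 85.3 × 24.01) = 0.00818 kg/m³.

0.00818 kg/m³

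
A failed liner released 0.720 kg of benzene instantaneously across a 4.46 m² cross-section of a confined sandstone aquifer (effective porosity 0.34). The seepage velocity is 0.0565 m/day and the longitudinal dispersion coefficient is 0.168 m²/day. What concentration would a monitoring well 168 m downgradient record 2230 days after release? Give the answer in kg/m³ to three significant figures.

0.00213 kg/m³

For an instantaneous plane source, C(x,t) = M/(n_e·A·√(4πDt)) · exp(−(x−vt)²/(4Dt)), with n_e·A the pore (flow) area.
Plume center vt = 0.0565 × 2230 = 125.995 m, so the well at 168 m is 42.005 m downgradient of the peak.
√(4πDt) = 68.61 m, giving peak height M/(n_e·A·√(4πDt)) = 0.720/(0.34 × 4.46 × 68.61) = 0.006920 kg/m³.
(x−vt)²/(4Dt) = (42.005)²/(4 × 0.168 × 2230) = 1.177; exp(−1.177) = 0.3082.
C = 0.006920 × 0.3082 = 0.00213 kg/m³.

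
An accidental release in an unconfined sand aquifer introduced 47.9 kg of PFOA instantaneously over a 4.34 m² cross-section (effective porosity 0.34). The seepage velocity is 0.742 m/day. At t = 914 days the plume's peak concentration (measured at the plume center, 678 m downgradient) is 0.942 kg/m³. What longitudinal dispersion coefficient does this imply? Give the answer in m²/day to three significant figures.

At the plume center C_max = M/(n_e·A·√(4πDt)), so D = M²/(4πt·(n_e·A·C_max)²).
n_e·A·C_max = 0.34 × 4.34 × 0.942 = 1.390 kg/m.
D = 47.9²/(4π × 914 × 1.390²) = 0.103 m²/day.

0.103 m²/day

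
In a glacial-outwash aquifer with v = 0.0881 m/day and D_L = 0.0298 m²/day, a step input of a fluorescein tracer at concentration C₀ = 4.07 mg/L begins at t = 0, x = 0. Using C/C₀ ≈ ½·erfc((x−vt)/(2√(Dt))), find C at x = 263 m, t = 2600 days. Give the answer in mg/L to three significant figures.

For a continuous step input, C/C₀ ≈ ½·erfc((x−vt)/(2√(Dt))).
vt = 0.0881 × 2600 = 229.06 m and 2√(Dt) = 2√(0.0298 × 2600) = 17.60 m.
Argument (x−vt)/(2√(Dt)) = (263 − 229.06)/17.60 = 1.928; ½·erfc(1.928) = 0.003199.
C = 4.07 × 0.003199 = 0.0130 mg/L.

0.0130 mg/L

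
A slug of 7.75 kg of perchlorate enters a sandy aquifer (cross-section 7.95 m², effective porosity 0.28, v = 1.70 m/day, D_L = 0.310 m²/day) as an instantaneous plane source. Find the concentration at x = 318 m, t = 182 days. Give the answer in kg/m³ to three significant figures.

0.0942 kg/m³

For an instantaneous plane source, C(x,t) = M/(n_e·A·√(4πDt)) · exp(−(x−vt)²/(4Dt)), with n_e·A the pore (flow) area.
Plume center vt = 1.70 × 182 = 309.4 m, so the well at 318 m is 8.6 m downgradient of the peak.
√(4πDt) = 26.63 m, giving peak height M/(n_e·A·√(4πDt)) = 7.75/(0.28 × 7.95 × 26.63) = 0.1307 kg/m³.
(x−vt)²/(4Dt) = (8.6)²/(4 × 0.310 × 182) = 0.3277; exp(−0.3277) = 0.7206.
C = 0.1307 × 0.7206 = 0.0942 kg/m³.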